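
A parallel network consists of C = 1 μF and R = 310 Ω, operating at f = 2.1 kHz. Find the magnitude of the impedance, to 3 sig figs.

73.6 Ω

ω = 2πf = 13190 rad/s
X_C = 1/(ωC) = 75.8 Ω
Parallel: admittances add. Y = 1/R + jωC
Y = (0.00323 + j0.0132) S
|Y| = 0.0136 S → |Z| = 1/|Y| = 73.6 Ω, ∠Z = −∠Y = -76.3°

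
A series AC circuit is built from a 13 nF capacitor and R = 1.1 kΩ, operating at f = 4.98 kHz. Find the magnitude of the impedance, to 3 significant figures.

ω = 2πf = 31290 rad/s
X_C = 1/(ωC) = 2460 Ω
Z = 1100 − j2460 Ω
|Z| = √(1100² + 2460²) = 2690 Ω

2690 Ω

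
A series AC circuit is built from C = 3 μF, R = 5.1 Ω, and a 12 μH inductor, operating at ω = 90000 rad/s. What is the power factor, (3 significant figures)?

0.889

X_L = ωL = 1.08 Ω
X_C = 1/(ωC) = 3.70 Ω
Net reactance X = X_L − X_C = -2.62 Ω
Z = 5.10 − j2.62 Ω
|Z| = √(5.10² + 2.62²) = 5.74 Ω
∠Z = arctan(-2.62/5.10) = -27.2°
cos φ = cos(-27.2°) = 0.889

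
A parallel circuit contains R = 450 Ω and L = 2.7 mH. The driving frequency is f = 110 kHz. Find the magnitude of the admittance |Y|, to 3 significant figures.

2.29 mS

ω = 2πf = 691200 rad/s
X_L = ωL = 1870 Ω
Parallel: admittances add. Y = 1/R + 1/(jωL)
Y = (0.00222 − j0.000536) S
|Y| = 0.00229 S → |Z| = 1/|Y| = 437 Ω, ∠Z = −∠Y = 13.6°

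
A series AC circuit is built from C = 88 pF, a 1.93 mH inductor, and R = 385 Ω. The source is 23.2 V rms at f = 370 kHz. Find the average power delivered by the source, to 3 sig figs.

ω = 2πf = 2.325e+06 rad/s
X_L = ωL = 4490 Ω
X_C = 1/(ωC) = 4890 Ω
Net reactance X = X_L − X_C = -401 Ω
Z = 385 − j401 Ω
|Z| = √(385² + 401²) = 556 Ω
∠Z = arctan(-401/385) = -46.2°
I = V/|Z| = 41.7 mA
P = VI cos φ = 23.2 × 0.0417 × cos(-46.2°) = 670 mW

670 mW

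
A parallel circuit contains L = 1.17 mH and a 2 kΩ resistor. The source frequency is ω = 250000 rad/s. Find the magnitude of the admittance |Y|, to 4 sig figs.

3.455 mS

X_L = ωL = 292.5 Ω
Parallel: admittances add. Y = 1/R + 1/(jωL)
Y = (0.0005000 − j0.003419) S
|Y| = 0.003455 S → |Z| = 1/|Y| = 289.4 Ω, ∠Z = −∠Y = 81.68°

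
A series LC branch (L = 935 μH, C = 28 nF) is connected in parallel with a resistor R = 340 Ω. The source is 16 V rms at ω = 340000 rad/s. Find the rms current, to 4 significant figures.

X_L = ωL = 317.9 Ω
X_C = 1/(ωC) = 105.0 Ω
Branch 1: Z₁ = R = 340.0 Ω
Branch 2 (series LC): Z₂ = j(X_L − X_C) = j212.9 Ω
Parallel: Z = Z₁Z₂/(Z₁+Z₂), |Z| = 180.4 Ω, ∠Z = 57.95°
I = V/|Z| = 16/180.4 = 88.68 mA

88.68 mA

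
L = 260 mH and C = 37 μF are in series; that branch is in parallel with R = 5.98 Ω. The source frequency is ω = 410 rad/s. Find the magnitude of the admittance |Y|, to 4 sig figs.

X_L = ωL = 106.6 Ω
X_C = 1/(ωC) = 65.92 Ω
Branch 1: Z₁ = R = 5.980 Ω
Branch 2 (series LC): Z₂ = j(X_L − X_C) = j40.68 Ω
Parallel: Z = Z₁Z₂/(Z₁+Z₂), |Z| = 5.916 Ω, ∠Z = 8.363°
|Y| = 1/|Z| = 169.0 mS

169.0 mS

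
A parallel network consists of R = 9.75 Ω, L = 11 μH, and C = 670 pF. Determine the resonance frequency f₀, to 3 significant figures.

ω₀ = 1/√(LC) = 1/√(1.1e-05 × 6.7e-10) = 1.165e+07 rad/s
f₀ = ω₀/(2π) = 1.85 MHz

1.85 MHz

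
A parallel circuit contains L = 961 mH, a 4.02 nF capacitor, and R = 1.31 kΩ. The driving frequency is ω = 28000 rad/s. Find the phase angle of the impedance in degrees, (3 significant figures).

X_L = ωL = 26900 Ω
X_C = 1/(ωC) = 8880 Ω
Parallel: admittances add. Y = 1/R + 1/(jωL) + jωC
Y = (0.000763 + j7.54e-05) S
|Y| = 0.000767 S → |Z| = 1/|Y| = 1300 Ω, ∠Z = −∠Y = -5.64°

-5.64°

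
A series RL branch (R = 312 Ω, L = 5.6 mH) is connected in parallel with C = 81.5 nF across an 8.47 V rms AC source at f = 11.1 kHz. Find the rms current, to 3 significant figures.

ω = 2πf = 69740 rad/s
X_L = ωL = 391 Ω
X_C = 1/(ωC) = 176 Ω
Branch 1 (R+jX_L): Z₁ = 312 + j391 Ω, |Z₁| = 500 Ω
Branch 2 (−jX_C): Z₂ = −j176 Ω
Parallel: Z = Z₁Z₂/(Z₁+Z₂), |Z| = 232 Ω, ∠Z = -73.1°
I = V/|Z| = 8.47/232 = 36.5 mA

36.5 mA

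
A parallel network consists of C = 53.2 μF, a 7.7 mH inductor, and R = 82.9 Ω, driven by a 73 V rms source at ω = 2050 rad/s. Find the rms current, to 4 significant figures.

X_L = ωL = 15.79 Ω
X_C = 1/(ωC) = 9.169 Ω
Parallel: admittances add. Y = 1/R + 1/(jωL) + jωC
Y = (0.01206 + j0.04571) S
|Y| = 0.04727 S → |Z| = 1/|Y| = 21.15 Ω, ∠Z = −∠Y = -75.22°
I = V/|Z| = 73/21.15 = 3.451 A

3.451 A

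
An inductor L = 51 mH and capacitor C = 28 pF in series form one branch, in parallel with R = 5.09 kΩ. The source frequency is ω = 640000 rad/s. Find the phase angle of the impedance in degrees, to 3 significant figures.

-12.4°

X_L = ωL = 32600 Ω
X_C = 1/(ωC) = 55800 Ω
Branch 1: Z₁ = R = 5090 Ω
Branch 2 (series LC): Z₂ = j(X_L − X_C) = −j23200 Ω
Parallel: Z = Z₁Z₂/(Z₁+Z₂), |Z| = 4970 Ω, ∠Z = -12.4°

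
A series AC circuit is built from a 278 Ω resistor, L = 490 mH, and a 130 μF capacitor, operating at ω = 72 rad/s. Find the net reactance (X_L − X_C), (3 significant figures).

X_L = ωL = 35.3 Ω
X_C = 1/(ωC) = 107 Ω
X = 35.3 − 107 = -71.6 Ω

-71.6 Ω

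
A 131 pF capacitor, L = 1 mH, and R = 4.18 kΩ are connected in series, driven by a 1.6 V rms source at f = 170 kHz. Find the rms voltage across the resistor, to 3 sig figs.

0.907 V

ω = 2πf = 1.068e+06 rad/s
X_L = ωL = 1070 Ω
X_C = 1/(ωC) = 7150 Ω
Net reactance X = X_L − X_C = -6080 Ω
Z = 4180 − j6080 Ω
|Z| = √(4180² + 6080²) = 7380 Ω
I = V/|Z| = 217 μA
V_R = I·|Z_R| = 0.000217 × 4180 = 0.907 V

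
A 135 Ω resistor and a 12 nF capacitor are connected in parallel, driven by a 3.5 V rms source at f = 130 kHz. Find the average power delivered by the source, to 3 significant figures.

90.7 mW

ω = 2πf = 816800 rad/s
X_C = 1/(ωC) = 102 Ω
Parallel: admittances add. Y = 1/R + jωC
Y = (0.00741 + j0.00980) S
|Y| = 0.0123 S → |Z| = 1/|Y| = 81.4 Ω, ∠Z = −∠Y = -52.9°
I = V/|Z| = 43.0 mA
P = VI cos φ = 3.5 × 0.0430 × cos(-52.9°) = 90.7 mW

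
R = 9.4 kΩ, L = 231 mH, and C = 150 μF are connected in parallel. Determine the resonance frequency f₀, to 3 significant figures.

ω₀ = 1/√(LC) = 1/√(0.231 × 0.00015) = 169.9 rad/s
f₀ = ω₀/(2π) = 27.0 Hz

27.0 Hz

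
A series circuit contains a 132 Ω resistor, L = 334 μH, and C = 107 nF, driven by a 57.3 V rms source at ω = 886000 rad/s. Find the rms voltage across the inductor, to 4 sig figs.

X_L = ωL = 295.9 Ω
X_C = 1/(ωC) = 10.55 Ω
Net reactance X = X_L − X_C = 285.4 Ω
Z = 132.0 + j285.4 Ω
|Z| = √(132.0² + 285.4²) = 314.4 Ω
I = V/|Z| = 182.2 mA
V_L = I·|Z_L| = 0.1822 × 295.9 = 53.93 V

53.93 V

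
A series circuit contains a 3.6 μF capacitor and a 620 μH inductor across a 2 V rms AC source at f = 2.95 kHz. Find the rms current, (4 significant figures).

572.3 mA

ω = 2πf = 18540 rad/s
X_L = ωL = 11.49 Ω
X_C = 1/(ωC) = 14.99 Ω
Net reactance X = X_L − X_C = -3.494 Ω
Z = − j3.494 Ω
|Z| = √(0² + 3.494²) = 3.494 Ω
I = V/|Z| = 2/3.494 = 572.3 mA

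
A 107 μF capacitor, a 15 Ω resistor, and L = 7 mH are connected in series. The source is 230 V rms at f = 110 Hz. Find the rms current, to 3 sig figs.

ω = 2πf = 691.2 rad/s
X_L = ωL = 4.84 Ω
X_C = 1/(ωC) = 13.5 Ω
Net reactance X = X_L − X_C = -8.68 Ω
Z = 15.0 − j8.68 Ω
|Z| = √(15.0² + 8.68²) = 17.3 Ω
I = V/|Z| = 230/17.3 = 13.3 A

13.3 A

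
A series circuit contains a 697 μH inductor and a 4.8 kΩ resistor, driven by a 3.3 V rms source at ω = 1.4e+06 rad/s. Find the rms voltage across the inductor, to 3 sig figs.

X_L = ωL = 976 Ω
Z = 4800 + j976 Ω
|Z| = √(4800² + 976²) = 4900 Ω
I = V/|Z| = 674 μA
V_L = I·|Z_L| = 0.000674 × 976 = 0.657 V

0.657 V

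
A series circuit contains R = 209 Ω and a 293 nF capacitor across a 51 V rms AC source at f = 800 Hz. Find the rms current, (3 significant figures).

ω = 2πf = 5027 rad/s
X_C = 1/(ωC) = 679 Ω
Z = 209 − j679 Ω
|Z| = √(209² + 679²) = 710 Ω
I = V/|Z| = 51/710 = 71.8 mA

71.8 mA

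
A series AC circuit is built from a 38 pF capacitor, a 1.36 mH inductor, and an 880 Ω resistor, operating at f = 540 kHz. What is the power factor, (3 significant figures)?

ω = 2πf = 3.393e+06 rad/s
X_L = ωL = 4610 Ω
X_C = 1/(ωC) = 7760 Ω
Net reactance X = X_L − X_C = -3140 Ω
Z = 880 − j3140 Ω
|Z| = √(880² + 3140²) = 3260 Ω
∠Z = arctan(-3140/880) = -74.4°
cos φ = cos(-74.4°) = 0.270

0.270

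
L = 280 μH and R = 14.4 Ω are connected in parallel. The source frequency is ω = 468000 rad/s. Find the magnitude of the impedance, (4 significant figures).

14.31 Ω

X_L = ωL = 131.0 Ω
Parallel: admittances add. Y = 1/R + 1/(jωL)
Y = (0.06944 − j0.007631) S
|Y| = 0.06986 S → |Z| = 1/|Y| = 14.31 Ω, ∠Z = −∠Y = 6.271°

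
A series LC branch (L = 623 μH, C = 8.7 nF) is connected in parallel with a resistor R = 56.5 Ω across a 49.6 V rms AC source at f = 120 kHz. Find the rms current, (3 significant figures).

892 mA

ω = 2πf = 754000 rad/s
X_L = ωL = 470 Ω
X_C = 1/(ωC) = 152 Ω
Branch 1: Z₁ = R = 56.5 Ω
Branch 2 (series LC): Z₂ = j(X_L − X_C) = j317 Ω
Parallel: Z = Z₁Z₂/(Z₁+Z₂), |Z| = 55.6 Ω, ∠Z = 10.1°
I = V/|Z| = 49.6/55.6 = 892 mA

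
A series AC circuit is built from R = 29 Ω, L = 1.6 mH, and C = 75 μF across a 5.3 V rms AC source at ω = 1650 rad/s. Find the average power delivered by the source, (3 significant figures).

936 mW

X_L = ωL = 2.64 Ω
X_C = 1/(ωC) = 8.08 Ω
Net reactance X = X_L − X_C = -5.44 Ω
Z = 29.0 − j5.44 Ω
|Z| = √(29.0² + 5.44²) = 29.5 Ω
∠Z = arctan(-5.44/29.0) = -10.6°
I = V/|Z| = 180 mA
P = VI cos φ = 5.3 × 0.180 × cos(-10.6°) = 936 mW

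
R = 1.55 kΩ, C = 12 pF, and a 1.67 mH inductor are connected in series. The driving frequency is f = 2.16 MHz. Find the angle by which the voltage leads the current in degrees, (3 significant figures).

ω = 2πf = 1.357e+07 rad/s
X_L = ωL = 22700 Ω
X_C = 1/(ωC) = 6140 Ω
Net reactance X = X_L − X_C = 16500 Ω
Z = 1550 + j16500 Ω
|Z| = √(1550² + 16500²) = 16600 Ω
∠Z = arctan(16500/1550) = 84.6°

84.6°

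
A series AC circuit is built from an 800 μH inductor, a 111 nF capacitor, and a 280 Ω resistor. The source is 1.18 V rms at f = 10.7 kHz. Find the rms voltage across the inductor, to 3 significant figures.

ω = 2πf = 67230 rad/s
X_L = ωL = 53.8 Ω
X_C = 1/(ωC) = 134 Ω
Net reactance X = X_L − X_C = -80.2 Ω
Z = 280 − j80.2 Ω
|Z| = √(280² + 80.2²) = 291 Ω
I = V/|Z| = 4.05 mA
V_L = I·|Z_L| = 0.00405 × 53.8 = 0.218 V

0.218 V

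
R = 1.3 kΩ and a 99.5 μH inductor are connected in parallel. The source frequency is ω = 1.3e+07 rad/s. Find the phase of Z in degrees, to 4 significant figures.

X_L = ωL = 1294 Ω
Parallel: admittances add. Y = 1/R + 1/(jωL)
Y = (0.0007692 − j0.0007731) S
|Y| = 0.001091 S → |Z| = 1/|Y| = 916.9 Ω, ∠Z = −∠Y = 45.14°

45.14°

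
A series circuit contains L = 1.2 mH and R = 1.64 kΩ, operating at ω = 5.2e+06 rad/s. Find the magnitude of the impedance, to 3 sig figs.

6450 Ω

X_L = ωL = 6240 Ω
Z = 1640 + j6240 Ω
|Z| = √(1640² + 6240²) = 6450 Ω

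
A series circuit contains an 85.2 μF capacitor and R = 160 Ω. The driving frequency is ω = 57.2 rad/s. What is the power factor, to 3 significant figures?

0.615

X_C = 1/(ωC) = 205 Ω
Z = 160 − j205 Ω
|Z| = √(160² + 205²) = 260 Ω
∠Z = arctan(-205/160) = -52.1°
cos φ = cos(-52.1°) = 0.615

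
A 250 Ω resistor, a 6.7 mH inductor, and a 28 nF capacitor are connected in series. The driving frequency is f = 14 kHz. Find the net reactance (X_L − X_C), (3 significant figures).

183 Ω

ω = 2πf = 87960 rad/s
X_L = ωL = 589 Ω
X_C = 1/(ωC) = 406 Ω
X = 589 − 406 = 183 Ω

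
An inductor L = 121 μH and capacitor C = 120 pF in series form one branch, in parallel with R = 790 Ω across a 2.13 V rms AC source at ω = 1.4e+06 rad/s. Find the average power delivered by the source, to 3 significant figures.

5.74 mW

X_L = ωL = 169 Ω
X_C = 1/(ωC) = 5950 Ω
Branch 1: Z₁ = R = 790 Ω
Branch 2 (series LC): Z₂ = j(X_L − X_C) = −j5780 Ω
Parallel: Z = Z₁Z₂/(Z₁+Z₂), |Z| = 783 Ω, ∠Z = -7.78°
I = V/|Z| = 2.72 mA
P = VI cos φ = 2.13 × 0.00272 × cos(-7.78°) = 5.74 mW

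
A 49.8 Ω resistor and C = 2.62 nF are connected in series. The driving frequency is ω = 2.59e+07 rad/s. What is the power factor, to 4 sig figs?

X_C = 1/(ωC) = 14.74 Ω
Z = 49.80 − j14.74 Ω
|Z| = √(49.80² + 14.74²) = 51.93 Ω
∠Z = arctan(-14.74/49.80) = -16.48°
cos φ = cos(-16.48°) = 0.9589

0.9589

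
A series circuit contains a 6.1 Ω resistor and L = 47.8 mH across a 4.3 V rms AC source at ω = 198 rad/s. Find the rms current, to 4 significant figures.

X_L = ωL = 9.464 Ω
Z = 6.100 + j9.464 Ω
|Z| = √(6.100² + 9.464²) = 11.26 Ω
I = V/|Z| = 4.3/11.26 = 381.9 mA

381.9 mA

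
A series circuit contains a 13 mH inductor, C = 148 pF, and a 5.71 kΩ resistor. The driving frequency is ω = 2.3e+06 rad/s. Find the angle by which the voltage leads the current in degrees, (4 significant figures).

X_L = ωL = 29900 Ω
X_C = 1/(ωC) = 2938 Ω
Net reactance X = X_L − X_C = 26960 Ω
Z = 5710 + j26960 Ω
|Z| = √(5710² + 26960²) = 27560 Ω
∠Z = arctan(26960/5710) = 78.04°

78.04°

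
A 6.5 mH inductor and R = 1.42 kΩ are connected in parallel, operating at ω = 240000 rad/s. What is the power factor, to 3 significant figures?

0.740

X_L = ωL = 1560 Ω
Parallel: admittances add. Y = 1/R + 1/(jωL)
Y = (0.000704 − j0.000641) S
|Y| = 0.000952 S → |Z| = 1/|Y| = 1050 Ω, ∠Z = −∠Y = 42.3°
cos φ = cos(42.3°) = 0.740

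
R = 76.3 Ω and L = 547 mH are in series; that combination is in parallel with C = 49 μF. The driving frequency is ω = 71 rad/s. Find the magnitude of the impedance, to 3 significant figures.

X_L = ωL = 38.8 Ω
X_C = 1/(ωC) = 287 Ω
Branch 1 (R+jX_L): Z₁ = 76.3 + j38.8 Ω, |Z₁| = 85.6 Ω
Branch 2 (−jX_C): Z₂ = −j287 Ω
Parallel: Z = Z₁Z₂/(Z₁+Z₂), |Z| = 94.6 Ω, ∠Z = 9.91°

94.6 Ω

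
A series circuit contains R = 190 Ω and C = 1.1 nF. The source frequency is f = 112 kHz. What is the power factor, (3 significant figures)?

0.146

ω = 2πf = 703700 rad/s
X_C = 1/(ωC) = 1290 Ω
Z = 190 − j1290 Ω
|Z| = √(190² + 1290²) = 1310 Ω
∠Z = arctan(-1290/190) = -81.6°
cos φ = cos(-81.6°) = 0.146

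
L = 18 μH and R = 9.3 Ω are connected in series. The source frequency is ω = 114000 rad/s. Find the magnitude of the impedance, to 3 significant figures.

X_L = ωL = 2.05 Ω
Z = 9.30 + j2.05 Ω
|Z| = √(9.30² + 2.05²) = 9.52 Ω

9.52 Ω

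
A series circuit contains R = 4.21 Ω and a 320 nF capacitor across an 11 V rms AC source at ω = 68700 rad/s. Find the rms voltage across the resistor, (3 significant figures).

X_C = 1/(ωC) = 45.5 Ω
Z = 4.21 − j45.5 Ω
|Z| = √(4.21² + 45.5²) = 45.7 Ω
I = V/|Z| = 241 mA
V_R = I·|Z_R| = 0.241 × 4.21 = 1.01 V

1.01 V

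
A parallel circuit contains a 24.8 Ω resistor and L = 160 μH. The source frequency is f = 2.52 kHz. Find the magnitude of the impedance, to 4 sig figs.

2.520 Ω

ω = 2πf = 15830 rad/s
X_L = ωL = 2.533 Ω
Parallel: admittances add. Y = 1/R + 1/(jωL)
Y = (0.04032 − j0.3947) S
|Y| = 0.3968 S → |Z| = 1/|Y| = 2.520 Ω, ∠Z = −∠Y = 84.17°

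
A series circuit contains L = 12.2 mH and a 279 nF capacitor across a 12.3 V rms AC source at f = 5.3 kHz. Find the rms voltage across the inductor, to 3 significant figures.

16.7 V

ω = 2πf = 33300 rad/s
X_L = ωL = 406 Ω
X_C = 1/(ωC) = 108 Ω
Net reactance X = X_L − X_C = 299 Ω
Z = j299 Ω
|Z| = √(0² + 299²) = 299 Ω
I = V/|Z| = 41.2 mA
V_L = I·|Z_L| = 0.0412 × 406 = 16.7 V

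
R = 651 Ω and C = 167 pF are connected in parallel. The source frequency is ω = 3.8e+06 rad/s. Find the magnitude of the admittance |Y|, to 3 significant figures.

X_C = 1/(ωC) = 1580 Ω
Parallel: admittances add. Y = 1/R + jωC
Y = (0.00154 + j0.000635) S
|Y| = 0.00166 S → |Z| = 1/|Y| = 602 Ω, ∠Z = −∠Y = -22.4°

1.66 mS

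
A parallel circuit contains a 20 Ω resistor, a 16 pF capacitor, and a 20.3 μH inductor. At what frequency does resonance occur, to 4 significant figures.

8.831 MHz

ω₀ = 1/√(LC) = 1/√(2.03e-05 × 1.6e-11) = 5.549e+07 rad/s
f₀ = ω₀/(2π) = 8.831 MHz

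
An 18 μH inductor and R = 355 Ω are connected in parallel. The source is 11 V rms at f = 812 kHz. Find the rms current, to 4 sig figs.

123.7 mA

ω = 2πf = 5.102e+06 rad/s
X_L = ωL = 91.84 Ω
Parallel: admittances add. Y = 1/R + 1/(jωL)
Y = (0.002817 − j0.01089) S
|Y| = 0.01125 S → |Z| = 1/|Y| = 88.91 Ω, ∠Z = −∠Y = 75.50°
I = V/|Z| = 11/88.91 = 123.7 mA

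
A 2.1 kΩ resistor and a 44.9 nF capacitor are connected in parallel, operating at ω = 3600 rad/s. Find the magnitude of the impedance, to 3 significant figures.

X_C = 1/(ωC) = 6190 Ω
Parallel: admittances add. Y = 1/R + jωC
Y = (0.000476 + j0.000162) S
|Y| = 0.000503 S → |Z| = 1/|Y| = 1990 Ω, ∠Z = −∠Y = -18.7°

1990 Ω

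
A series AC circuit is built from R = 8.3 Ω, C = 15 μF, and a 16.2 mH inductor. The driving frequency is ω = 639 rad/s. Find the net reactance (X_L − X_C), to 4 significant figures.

-93.98 Ω

X_L = ωL = 10.35 Ω
X_C = 1/(ωC) = 104.3 Ω
X = 10.35 − 104.3 = -93.98 Ω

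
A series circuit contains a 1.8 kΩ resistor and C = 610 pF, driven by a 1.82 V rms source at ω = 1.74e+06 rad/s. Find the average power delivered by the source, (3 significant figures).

X_C = 1/(ωC) = 942 Ω
Z = 1800 − j942 Ω
|Z| = √(1800² + 942²) = 2030 Ω
∠Z = arctan(-942/1800) = -27.6°
I = V/|Z| = 896 μA
P = VI cos φ = 1.82 × 0.000896 × cos(-27.6°) = 1.44 mW

1.44 mW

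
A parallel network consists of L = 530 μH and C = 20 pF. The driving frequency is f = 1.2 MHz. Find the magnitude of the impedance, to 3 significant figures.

ω = 2πf = 7.54e+06 rad/s
X_L = ωL = 4000 Ω
X_C = 1/(ωC) = 6630 Ω
Parallel: admittances add. Y = 1/(jωL) + jωC
Y = (0 − j9.94e-05) S
|Y| = 9.94e-05 S → |Z| = 1/|Y| = 10100 Ω, ∠Z = −∠Y = 90.0°

10100 Ω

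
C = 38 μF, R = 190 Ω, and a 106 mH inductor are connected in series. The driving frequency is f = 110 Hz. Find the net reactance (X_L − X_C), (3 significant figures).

ω = 2πf = 691.2 rad/s
X_L = ωL = 73.3 Ω
X_C = 1/(ωC) = 38.1 Ω
X = 73.3 − 38.1 = 35.2 Ω

35.2 Ω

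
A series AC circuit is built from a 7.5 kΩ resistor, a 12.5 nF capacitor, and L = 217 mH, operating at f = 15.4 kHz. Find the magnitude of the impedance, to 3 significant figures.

ω = 2πf = 96760 rad/s
X_L = ωL = 21000 Ω
X_C = 1/(ωC) = 827 Ω
Net reactance X = X_L − X_C = 20200 Ω
Z = 7500 + j20200 Ω
|Z| = √(7500² + 20200²) = 21500 Ω

21500 Ω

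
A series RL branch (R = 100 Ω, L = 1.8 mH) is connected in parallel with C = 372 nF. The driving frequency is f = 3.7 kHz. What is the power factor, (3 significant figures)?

ω = 2πf = 23250 rad/s
X_L = ωL = 41.8 Ω
X_C = 1/(ωC) = 116 Ω
Branch 1 (R+jX_L): Z₁ = 100 + j41.8 Ω, |Z₁| = 108 Ω
Branch 2 (−jX_C): Z₂ = −j116 Ω
Parallel: Z = Z₁Z₂/(Z₁+Z₂), |Z| = 101 Ω, ∠Z = -30.9°
cos φ = cos(-30.9°) = 0.858

0.858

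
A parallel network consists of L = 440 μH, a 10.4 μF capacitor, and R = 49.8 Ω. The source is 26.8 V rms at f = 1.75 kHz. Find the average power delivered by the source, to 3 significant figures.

14.4 W

ω = 2πf = 11000 rad/s
X_L = ωL = 4.84 Ω
X_C = 1/(ωC) = 8.74 Ω
Parallel: admittances add. Y = 1/R + 1/(jωL) + jωC
Y = (0.0201 − j0.0923) S
|Y| = 0.0945 S → |Z| = 1/|Y| = 10.6 Ω, ∠Z = −∠Y = 77.7°
I = V/|Z| = 2.53 A
P = VI cos φ = 26.8 × 2.53 × cos(77.7°) = 14.4 W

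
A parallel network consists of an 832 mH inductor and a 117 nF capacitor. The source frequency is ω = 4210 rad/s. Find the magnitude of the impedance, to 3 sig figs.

4830 Ω

X_L = ωL = 3500 Ω
X_C = 1/(ωC) = 2030 Ω
Parallel: admittances add. Y = 1/(jωL) + jωC
Y = (0 + j0.000207) S
|Y| = 0.000207 S → |Z| = 1/|Y| = 4830 Ω, ∠Z = −∠Y = -90.0°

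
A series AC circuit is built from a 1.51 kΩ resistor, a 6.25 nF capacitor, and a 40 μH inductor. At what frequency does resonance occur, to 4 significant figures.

ω₀ = 1/√(LC) = 1/√(4e-05 × 6.25e-09) = 2e+06 rad/s
f₀ = ω₀/(2π) = 318.3 kHz

318.3 kHz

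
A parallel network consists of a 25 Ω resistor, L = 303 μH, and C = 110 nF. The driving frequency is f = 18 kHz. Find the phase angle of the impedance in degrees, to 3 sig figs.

ω = 2πf = 113100 rad/s
X_L = ωL = 34.3 Ω
X_C = 1/(ωC) = 80.4 Ω
Parallel: admittances add. Y = 1/R + 1/(jωL) + jωC
Y = (0.0400 − j0.0167) S
|Y| = 0.0434 S → |Z| = 1/|Y| = 23.1 Ω, ∠Z = −∠Y = 22.7°

22.7°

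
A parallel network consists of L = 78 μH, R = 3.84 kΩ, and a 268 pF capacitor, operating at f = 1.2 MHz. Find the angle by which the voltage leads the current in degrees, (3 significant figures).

ω = 2πf = 7.54e+06 rad/s
X_L = ωL = 588 Ω
X_C = 1/(ωC) = 495 Ω
Parallel: admittances add. Y = 1/R + 1/(jωL) + jωC
Y = (0.000260 + j0.000320) S
|Y| = 0.000413 S → |Z| = 1/|Y| = 2420 Ω, ∠Z = −∠Y = -50.9°

-50.9°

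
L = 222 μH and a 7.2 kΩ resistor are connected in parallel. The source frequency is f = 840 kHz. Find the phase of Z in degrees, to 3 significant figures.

ω = 2πf = 5.278e+06 rad/s
X_L = ωL = 1170 Ω
Parallel: admittances add. Y = 1/R + 1/(jωL)
Y = (0.000139 − j0.000853) S
|Y| = 0.000865 S → |Z| = 1/|Y| = 1160 Ω, ∠Z = −∠Y = 80.8°

80.8°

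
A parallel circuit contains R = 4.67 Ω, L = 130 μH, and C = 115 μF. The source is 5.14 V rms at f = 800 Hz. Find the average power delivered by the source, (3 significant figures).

ω = 2πf = 5027 rad/s
X_L = ωL = 0.653 Ω
X_C = 1/(ωC) = 1.73 Ω
Parallel: admittances add. Y = 1/R + 1/(jωL) + jωC
Y = (0.214 − j0.952) S
|Y| = 0.976 S → |Z| = 1/|Y| = 1.02 Ω, ∠Z = −∠Y = 77.3°
I = V/|Z| = 5.02 A
P = VI cos φ = 5.14 × 5.02 × cos(77.3°) = 5.66 W

5.66 W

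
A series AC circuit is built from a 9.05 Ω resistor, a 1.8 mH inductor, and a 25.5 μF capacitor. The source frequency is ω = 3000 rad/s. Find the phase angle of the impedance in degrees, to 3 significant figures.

-40.3°

X_L = ωL = 5.40 Ω
X_C = 1/(ωC) = 13.1 Ω
Net reactance X = X_L − X_C = -7.67 Ω
Z = 9.05 − j7.67 Ω
|Z| = √(9.05² + 7.67²) = 11.9 Ω
∠Z = arctan(-7.67/9.05) = -40.3°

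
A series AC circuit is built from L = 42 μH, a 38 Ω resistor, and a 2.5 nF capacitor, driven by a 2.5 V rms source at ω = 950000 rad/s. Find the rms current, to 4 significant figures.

6.527 mA

X_L = ωL = 39.90 Ω
X_C = 1/(ωC) = 421.1 Ω
Net reactance X = X_L − X_C = -381.2 Ω
Z = 38.00 − j381.2 Ω
|Z| = √(38.00² + 381.2²) = 383.0 Ω
I = V/|Z| = 2.5/383.0 = 6.527 mA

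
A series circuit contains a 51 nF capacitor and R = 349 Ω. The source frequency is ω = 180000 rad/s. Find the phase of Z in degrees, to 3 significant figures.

X_C = 1/(ωC) = 109 Ω
Z = 349 − j109 Ω
|Z| = √(349² + 109²) = 366 Ω
∠Z = arctan(-109/349) = -17.3°

-17.3°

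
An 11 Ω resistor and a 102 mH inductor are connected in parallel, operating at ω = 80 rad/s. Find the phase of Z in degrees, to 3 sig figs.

53.4°

X_L = ωL = 8.16 Ω
Parallel: admittances add. Y = 1/R + 1/(jωL)
Y = (0.0909 − j0.123) S
|Y| = 0.153 S → |Z| = 1/|Y| = 6.55 Ω, ∠Z = −∠Y = 53.4°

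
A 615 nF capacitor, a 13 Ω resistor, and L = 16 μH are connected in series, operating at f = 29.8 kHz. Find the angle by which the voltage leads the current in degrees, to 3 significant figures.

-23.6°

ω = 2πf = 187200 rad/s
X_L = ωL = 3.00 Ω
X_C = 1/(ωC) = 8.68 Ω
Net reactance X = X_L − X_C = -5.69 Ω
Z = 13.0 − j5.69 Ω
|Z| = √(13.0² + 5.69²) = 14.2 Ω
∠Z = arctan(-5.69/13.0) = -23.6°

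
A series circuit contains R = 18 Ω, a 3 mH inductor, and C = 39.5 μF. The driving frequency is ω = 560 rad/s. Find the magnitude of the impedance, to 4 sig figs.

X_L = ωL = 1.680 Ω
X_C = 1/(ωC) = 45.21 Ω
Net reactance X = X_L − X_C = -43.53 Ω
Z = 18.00 − j43.53 Ω
|Z| = √(18.00² + 43.53²) = 47.10 Ω

47.10 Ω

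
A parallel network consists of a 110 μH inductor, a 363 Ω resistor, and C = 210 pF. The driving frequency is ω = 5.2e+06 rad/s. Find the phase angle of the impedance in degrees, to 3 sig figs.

X_L = ωL = 572 Ω
X_C = 1/(ωC) = 916 Ω
Parallel: admittances add. Y = 1/R + 1/(jωL) + jωC
Y = (0.00275 − j0.000656) S
|Y| = 0.00283 S → |Z| = 1/|Y| = 353 Ω, ∠Z = −∠Y = 13.4°

13.4°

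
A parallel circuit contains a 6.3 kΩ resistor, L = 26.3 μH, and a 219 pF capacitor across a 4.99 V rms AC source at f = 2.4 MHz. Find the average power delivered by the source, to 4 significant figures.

3.952 mW

ω = 2πf = 1.508e+07 rad/s
X_L = ωL = 396.6 Ω
X_C = 1/(ωC) = 302.8 Ω
Parallel: admittances add. Y = 1/R + 1/(jωL) + jωC
Y = (0.0001587 + j0.0007810) S
|Y| = 0.0007969 S → |Z| = 1/|Y| = 1255 Ω, ∠Z = −∠Y = -78.51°
I = V/|Z| = 3.977 mA
P = VI cos φ = 4.99 × 0.003977 × cos(-78.51°) = 3.952 mW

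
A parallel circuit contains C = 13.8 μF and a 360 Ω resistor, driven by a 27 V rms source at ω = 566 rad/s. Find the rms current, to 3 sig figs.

224 mA

X_C = 1/(ωC) = 128 Ω
Parallel: admittances add. Y = 1/R + jωC
Y = (0.00278 + j0.00781) S
|Y| = 0.00829 S → |Z| = 1/|Y| = 121 Ω, ∠Z = −∠Y = -70.4°
I = V/|Z| = 27/121 = 224 mA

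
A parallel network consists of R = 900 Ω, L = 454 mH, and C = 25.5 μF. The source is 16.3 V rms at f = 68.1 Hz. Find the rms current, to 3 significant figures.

95.7 mA

ω = 2πf = 427.9 rad/s
X_L = ωL = 194 Ω
X_C = 1/(ωC) = 91.7 Ω
Parallel: admittances add. Y = 1/R + 1/(jωL) + jωC
Y = (0.00111 + j0.00576) S
|Y| = 0.00587 S → |Z| = 1/|Y| = 170 Ω, ∠Z = −∠Y = -79.1°
I = V/|Z| = 16.3/170 = 95.7 mA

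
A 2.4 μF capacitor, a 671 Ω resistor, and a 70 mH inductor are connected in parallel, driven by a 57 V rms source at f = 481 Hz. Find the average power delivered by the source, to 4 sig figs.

4.842 W

ω = 2πf = 3022 rad/s
X_L = ωL = 211.6 Ω
X_C = 1/(ωC) = 137.9 Ω
Parallel: admittances add. Y = 1/R + 1/(jωL) + jωC
Y = (0.001490 + j0.002526) S
|Y| = 0.002933 S → |Z| = 1/|Y| = 340.9 Ω, ∠Z = −∠Y = -59.46°
I = V/|Z| = 167.2 mA
P = VI cos φ = 57 × 0.1672 × cos(-59.46°) = 4.842 W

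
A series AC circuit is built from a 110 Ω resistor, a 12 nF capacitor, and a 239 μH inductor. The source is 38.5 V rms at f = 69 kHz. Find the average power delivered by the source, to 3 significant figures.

8.17 W

ω = 2πf = 433500 rad/s
X_L = ωL = 104 Ω
X_C = 1/(ωC) = 192 Ω
Net reactance X = X_L − X_C = -88.6 Ω
Z = 110 − j88.6 Ω
|Z| = √(110² + 88.6²) = 141 Ω
∠Z = arctan(-88.6/110) = -38.8°
I = V/|Z| = 273 mA
P = VI cos φ = 38.5 × 0.273 × cos(-38.8°) = 8.17 W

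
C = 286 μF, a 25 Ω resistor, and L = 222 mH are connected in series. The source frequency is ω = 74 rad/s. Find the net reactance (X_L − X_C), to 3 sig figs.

-30.8 Ω

X_L = ωL = 16.4 Ω
X_C = 1/(ωC) = 47.3 Ω
X = 16.4 − 47.3 = -30.8 Ω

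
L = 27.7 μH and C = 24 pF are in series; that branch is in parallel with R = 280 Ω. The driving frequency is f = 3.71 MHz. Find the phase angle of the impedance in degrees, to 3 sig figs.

-13.8°

ω = 2πf = 2.331e+07 rad/s
X_L = ωL = 646 Ω
X_C = 1/(ωC) = 1790 Ω
Branch 1: Z₁ = R = 280 Ω
Branch 2 (series LC): Z₂ = j(X_L − X_C) = −j1140 Ω
Parallel: Z = Z₁Z₂/(Z₁+Z₂), |Z| = 272 Ω, ∠Z = -13.8°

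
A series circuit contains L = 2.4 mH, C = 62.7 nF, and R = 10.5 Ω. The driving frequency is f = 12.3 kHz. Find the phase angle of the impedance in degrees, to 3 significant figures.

ω = 2πf = 77280 rad/s
X_L = ωL = 185 Ω
X_C = 1/(ωC) = 206 Ω
Net reactance X = X_L − X_C = -20.9 Ω
Z = 10.5 − j20.9 Ω
|Z| = √(10.5² + 20.9²) = 23.4 Ω
∠Z = arctan(-20.9/10.5) = -63.3°

-63.3°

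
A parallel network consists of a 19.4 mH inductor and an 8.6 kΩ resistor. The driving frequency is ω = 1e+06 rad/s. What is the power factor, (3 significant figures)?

0.914

X_L = ωL = 19400 Ω
Parallel: admittances add. Y = 1/R + 1/(jωL)
Y = (0.000116 − j5.15e-05) S
|Y| = 0.000127 S → |Z| = 1/|Y| = 7860 Ω, ∠Z = −∠Y = 23.9°
cos φ = cos(23.9°) = 0.914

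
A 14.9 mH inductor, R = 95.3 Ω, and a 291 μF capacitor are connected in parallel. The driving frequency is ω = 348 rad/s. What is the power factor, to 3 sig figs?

0.114

X_L = ωL = 5.19 Ω
X_C = 1/(ωC) = 9.87 Ω
Parallel: admittances add. Y = 1/R + 1/(jωL) + jωC
Y = (0.0105 − j0.0916) S
|Y| = 0.0922 S → |Z| = 1/|Y| = 10.8 Ω, ∠Z = −∠Y = 83.5°
cos φ = cos(83.5°) = 0.114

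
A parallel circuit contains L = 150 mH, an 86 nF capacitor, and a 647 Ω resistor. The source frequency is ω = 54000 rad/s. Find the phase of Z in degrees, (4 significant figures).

-71.12°

X_L = ωL = 8100 Ω
X_C = 1/(ωC) = 215.3 Ω
Parallel: admittances add. Y = 1/R + 1/(jωL) + jωC
Y = (0.001546 + j0.004521) S
|Y| = 0.004777 S → |Z| = 1/|Y| = 209.3 Ω, ∠Z = −∠Y = -71.12°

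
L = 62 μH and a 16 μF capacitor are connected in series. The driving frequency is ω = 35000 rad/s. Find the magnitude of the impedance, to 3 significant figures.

X_L = ωL = 2.17 Ω
X_C = 1/(ωC) = 1.79 Ω
Net reactance X = X_L − X_C = 0.384 Ω
Z = j0.384 Ω
|Z| = √(0² + 0.384²) = 0.384 Ω

0.384 Ω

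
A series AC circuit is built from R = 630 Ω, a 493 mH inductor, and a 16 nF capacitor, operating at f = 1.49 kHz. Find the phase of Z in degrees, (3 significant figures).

ω = 2πf = 9362 rad/s
X_L = ωL = 4620 Ω
X_C = 1/(ωC) = 6680 Ω
Net reactance X = X_L − X_C = -2060 Ω
Z = 630 − j2060 Ω
|Z| = √(630² + 2060²) = 2150 Ω
∠Z = arctan(-2060/630) = -73.0°

-73.0°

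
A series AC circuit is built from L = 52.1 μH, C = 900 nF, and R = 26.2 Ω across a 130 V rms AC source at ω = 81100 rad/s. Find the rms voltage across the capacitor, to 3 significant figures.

X_L = ωL = 4.23 Ω
X_C = 1/(ωC) = 13.7 Ω
Net reactance X = X_L − X_C = -9.48 Ω
Z = 26.2 − j9.48 Ω
|Z| = √(26.2² + 9.48²) = 27.9 Ω
I = V/|Z| = 4.67 A
V_C = I·|Z_C| = 4.67 × 13.7 = 63.9 V

63.9 V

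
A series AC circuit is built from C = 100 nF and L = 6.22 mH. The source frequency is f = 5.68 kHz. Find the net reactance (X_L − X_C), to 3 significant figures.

ω = 2πf = 35690 rad/s
X_L = ωL = 222 Ω
X_C = 1/(ωC) = 280 Ω
X = 222 − 280 = -58.2 Ω

-58.2 Ω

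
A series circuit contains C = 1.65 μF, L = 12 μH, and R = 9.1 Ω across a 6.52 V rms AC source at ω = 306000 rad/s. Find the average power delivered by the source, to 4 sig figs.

4.515 W

X_L = ωL = 3.672 Ω
X_C = 1/(ωC) = 1.981 Ω
Net reactance X = X_L − X_C = 1.691 Ω
Z = 9.100 + j1.691 Ω
|Z| = √(9.100² + 1.691²) = 9.256 Ω
∠Z = arctan(1.691/9.100) = 10.53°
I = V/|Z| = 704.4 mA
P = VI cos φ = 6.52 × 0.7044 × cos(10.53°) = 4.515 W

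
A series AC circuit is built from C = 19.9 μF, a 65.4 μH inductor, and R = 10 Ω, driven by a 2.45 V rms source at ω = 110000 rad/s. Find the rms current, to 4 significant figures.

X_L = ωL = 7.194 Ω
X_C = 1/(ωC) = 0.4568 Ω
Net reactance X = X_L − X_C = 6.737 Ω
Z = 10.00 + j6.737 Ω
|Z| = √(10.00² + 6.737²) = 12.06 Ω
I = V/|Z| = 2.45/12.06 = 203.2 mA

203.2 mA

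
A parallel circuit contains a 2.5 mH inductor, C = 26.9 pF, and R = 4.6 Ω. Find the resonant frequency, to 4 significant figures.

613.7 kHz

ω₀ = 1/√(LC) = 1/√(0.0025 × 2.69e-11) = 3.856e+06 rad/s
f₀ = ω₀/(2π) = 613.7 kHz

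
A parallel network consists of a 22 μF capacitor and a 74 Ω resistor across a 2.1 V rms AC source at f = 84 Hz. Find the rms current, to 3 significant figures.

ω = 2πf = 527.8 rad/s
X_C = 1/(ωC) = 86.1 Ω
Parallel: admittances add. Y = 1/R + jωC
Y = (0.0135 + j0.0116) S
|Y| = 0.0178 S → |Z| = 1/|Y| = 56.1 Ω, ∠Z = −∠Y = -40.7°
I = V/|Z| = 2.1/56.1 = 37.4 mA

37.4 mA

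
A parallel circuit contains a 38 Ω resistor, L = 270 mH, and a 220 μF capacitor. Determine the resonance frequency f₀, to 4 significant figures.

20.65 Hz

ω₀ = 1/√(LC) = 1/√(0.27 × 0.00022) = 129.7 rad/s
f₀ = ω₀/(2π) = 20.65 Hz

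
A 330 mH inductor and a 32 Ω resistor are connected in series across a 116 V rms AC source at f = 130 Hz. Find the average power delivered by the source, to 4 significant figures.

ω = 2πf = 816.8 rad/s
X_L = ωL = 269.5 Ω
Z = 32.00 + j269.5 Ω
|Z| = √(32.00² + 269.5²) = 271.4 Ω
∠Z = arctan(269.5/32.00) = 83.23°
I = V/|Z| = 427.3 mA
P = VI cos φ = 116 × 0.4273 × cos(83.23°) = 5.844 W

5.844 W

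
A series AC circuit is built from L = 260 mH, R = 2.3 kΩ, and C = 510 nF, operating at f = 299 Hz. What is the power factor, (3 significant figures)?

0.972

ω = 2πf = 1879 rad/s
X_L = ωL = 488 Ω
X_C = 1/(ωC) = 1040 Ω
Net reactance X = X_L − X_C = -555 Ω
Z = 2300 − j555 Ω
|Z| = √(2300² + 555²) = 2370 Ω
∠Z = arctan(-555/2300) = -13.6°
cos φ = cos(-13.6°) = 0.972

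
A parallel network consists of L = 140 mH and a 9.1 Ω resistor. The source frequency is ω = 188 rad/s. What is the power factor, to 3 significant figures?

0.945

X_L = ωL = 26.3 Ω
Parallel: admittances add. Y = 1/R + 1/(jωL)
Y = (0.110 − j0.0380) S
|Y| = 0.116 S → |Z| = 1/|Y| = 8.60 Ω, ∠Z = −∠Y = 19.1°
cos φ = cos(19.1°) = 0.945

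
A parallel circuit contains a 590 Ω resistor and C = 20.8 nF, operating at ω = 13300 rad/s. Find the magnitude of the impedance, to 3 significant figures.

X_C = 1/(ωC) = 3610 Ω
Parallel: admittances add. Y = 1/R + jωC
Y = (0.00169 + j0.000277) S
|Y| = 0.00172 S → |Z| = 1/|Y| = 582 Ω, ∠Z = −∠Y = -9.27°

582 Ω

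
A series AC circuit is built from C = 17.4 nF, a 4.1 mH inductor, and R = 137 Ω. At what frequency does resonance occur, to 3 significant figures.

ω₀ = 1/√(LC) = 1/√(0.0041 × 1.74e-08) = 118400 rad/s
f₀ = ω₀/(2π) = 18.8 kHz

18.8 kHz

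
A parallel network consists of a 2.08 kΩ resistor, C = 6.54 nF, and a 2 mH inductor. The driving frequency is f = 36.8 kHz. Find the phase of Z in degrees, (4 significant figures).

53.52°

ω = 2πf = 231200 rad/s
X_L = ωL = 462.4 Ω
X_C = 1/(ωC) = 661.3 Ω
Parallel: admittances add. Y = 1/R + 1/(jωL) + jωC
Y = (0.0004808 − j0.0006502) S
|Y| = 0.0008087 S → |Z| = 1/|Y| = 1237 Ω, ∠Z = −∠Y = 53.52°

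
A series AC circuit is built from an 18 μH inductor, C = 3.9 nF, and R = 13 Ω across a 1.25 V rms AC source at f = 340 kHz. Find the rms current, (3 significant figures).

15.1 mA

ω = 2πf = 2.136e+06 rad/s
X_L = ωL = 38.5 Ω
X_C = 1/(ωC) = 120 Ω
Net reactance X = X_L − X_C = -81.6 Ω
Z = 13.0 − j81.6 Ω
|Z| = √(13.0² + 81.6²) = 82.6 Ω
I = V/|Z| = 1.25/82.6 = 15.1 mA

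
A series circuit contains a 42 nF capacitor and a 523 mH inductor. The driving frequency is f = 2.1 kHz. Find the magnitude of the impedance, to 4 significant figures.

ω = 2πf = 13190 rad/s
X_L = ωL = 6901 Ω
X_C = 1/(ωC) = 1804 Ω
Net reactance X = X_L − X_C = 5096 Ω
Z = j5096 Ω
|Z| = √(0² + 5096²) = 5096 Ω

5096 Ω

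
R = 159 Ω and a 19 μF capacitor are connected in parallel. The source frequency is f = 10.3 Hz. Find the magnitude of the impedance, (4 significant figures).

ω = 2πf = 64.72 rad/s
X_C = 1/(ωC) = 813.3 Ω
Parallel: admittances add. Y = 1/R + jωC
Y = (0.006289 + j0.001230) S
|Y| = 0.006408 S → |Z| = 1/|Y| = 156.0 Ω, ∠Z = −∠Y = -11.06°

156.0 Ω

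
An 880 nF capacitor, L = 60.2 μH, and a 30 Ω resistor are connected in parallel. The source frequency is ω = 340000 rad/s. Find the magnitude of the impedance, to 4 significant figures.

3.960 Ω

X_L = ωL = 20.47 Ω
X_C = 1/(ωC) = 3.342 Ω
Parallel: admittances add. Y = 1/R + 1/(jωL) + jωC
Y = (0.03333 + j0.2503) S
|Y| = 0.2526 S → |Z| = 1/|Y| = 3.960 Ω, ∠Z = −∠Y = -82.42°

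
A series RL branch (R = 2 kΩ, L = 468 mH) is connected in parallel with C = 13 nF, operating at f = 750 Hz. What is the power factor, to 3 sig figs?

0.769

ω = 2πf = 4712 rad/s
X_L = ωL = 2210 Ω
X_C = 1/(ωC) = 16300 Ω
Branch 1 (R+jX_L): Z₁ = 2000 + j2210 Ω, |Z₁| = 2980 Ω
Branch 2 (−jX_C): Z₂ = −j16300 Ω
Parallel: Z = Z₁Z₂/(Z₁+Z₂), |Z| = 3410 Ω, ∠Z = 39.7°
cos φ = cos(39.7°) = 0.769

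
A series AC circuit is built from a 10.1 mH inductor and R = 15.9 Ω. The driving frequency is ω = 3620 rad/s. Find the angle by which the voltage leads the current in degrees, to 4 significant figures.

66.50°

X_L = ωL = 36.56 Ω
Z = 15.90 + j36.56 Ω
|Z| = √(15.90² + 36.56²) = 39.87 Ω
∠Z = arctan(36.56/15.90) = 66.50°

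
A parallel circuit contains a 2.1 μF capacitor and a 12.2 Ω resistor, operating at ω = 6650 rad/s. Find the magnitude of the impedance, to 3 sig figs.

12.0 Ω

X_C = 1/(ωC) = 71.6 Ω
Parallel: admittances add. Y = 1/R + jωC
Y = (0.0820 + j0.0140) S
|Y| = 0.0831 S → |Z| = 1/|Y| = 12.0 Ω, ∠Z = −∠Y = -9.67°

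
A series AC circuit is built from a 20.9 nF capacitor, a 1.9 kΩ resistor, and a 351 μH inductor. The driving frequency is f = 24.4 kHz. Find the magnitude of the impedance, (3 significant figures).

1920 Ω

ω = 2πf = 153300 rad/s
X_L = ωL = 53.8 Ω
X_C = 1/(ωC) = 312 Ω
Net reactance X = X_L − X_C = -258 Ω
Z = 1900 − j258 Ω
|Z| = √(1900² + 258²) = 1920 Ω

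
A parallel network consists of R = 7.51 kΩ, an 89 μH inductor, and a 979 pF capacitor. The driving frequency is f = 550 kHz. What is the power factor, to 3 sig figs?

ω = 2πf = 3.456e+06 rad/s
X_L = ωL = 308 Ω
X_C = 1/(ωC) = 296 Ω
Parallel: admittances add. Y = 1/R + 1/(jωL) + jωC
Y = (0.000133 + j0.000132) S
|Y| = 0.000187 S → |Z| = 1/|Y| = 5340 Ω, ∠Z = −∠Y = -44.7°
cos φ = cos(-44.7°) = 0.711

0.711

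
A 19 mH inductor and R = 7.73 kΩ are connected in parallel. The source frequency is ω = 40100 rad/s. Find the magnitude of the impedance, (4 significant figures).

758.2 Ω

X_L = ωL = 761.9 Ω
Parallel: admittances add. Y = 1/R + 1/(jωL)
Y = (0.0001294 − j0.001313) S
|Y| = 0.001319 S → |Z| = 1/|Y| = 758.2 Ω, ∠Z = −∠Y = 84.37°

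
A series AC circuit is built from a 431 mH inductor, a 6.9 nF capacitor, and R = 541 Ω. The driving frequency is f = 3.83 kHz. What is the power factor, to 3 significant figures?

0.123

ω = 2πf = 24060 rad/s
X_L = ωL = 10400 Ω
X_C = 1/(ωC) = 6020 Ω
Net reactance X = X_L − X_C = 4350 Ω
Z = 541 + j4350 Ω
|Z| = √(541² + 4350²) = 4380 Ω
∠Z = arctan(4350/541) = 82.9°
cos φ = cos(82.9°) = 0.123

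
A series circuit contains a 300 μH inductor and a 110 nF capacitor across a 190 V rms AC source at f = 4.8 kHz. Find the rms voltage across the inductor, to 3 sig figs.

5.88 V

ω = 2πf = 30160 rad/s
X_L = ωL = 9.05 Ω
X_C = 1/(ωC) = 301 Ω
Net reactance X = X_L − X_C = -292 Ω
Z = − j292 Ω
|Z| = √(0² + 292²) = 292 Ω
I = V/|Z| = 650 mA
V_L = I·|Z_L| = 0.650 × 9.05 = 5.88 V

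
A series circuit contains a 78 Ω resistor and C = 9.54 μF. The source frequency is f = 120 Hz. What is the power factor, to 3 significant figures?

0.489

ω = 2πf = 754.0 rad/s
X_C = 1/(ωC) = 139 Ω
Z = 78.0 − j139 Ω
|Z| = √(78.0² + 139²) = 159 Ω
∠Z = arctan(-139/78.0) = -60.7°
cos φ = cos(-60.7°) = 0.489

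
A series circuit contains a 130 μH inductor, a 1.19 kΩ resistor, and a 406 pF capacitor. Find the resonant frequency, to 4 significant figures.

692.8 kHz

ω₀ = 1/√(LC) = 1/√(0.00013 × 4.06e-10) = 4.353e+06 rad/s
f₀ = ω₀/(2π) = 692.8 kHz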